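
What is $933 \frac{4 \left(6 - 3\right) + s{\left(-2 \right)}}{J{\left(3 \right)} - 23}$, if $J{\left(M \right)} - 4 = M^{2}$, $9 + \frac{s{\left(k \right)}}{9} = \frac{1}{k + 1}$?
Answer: $\frac{36387}{5} \approx 7277.4$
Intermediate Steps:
$s{\left(k \right)} = -81 + \frac{9}{1 + k}$ ($s{\left(k \right)} = -81 + \frac{9}{k + 1} = -81 + \frac{9}{1 + k}$)
$J{\left(M \right)} = 4 + M^{2}$
$933 \frac{4 \left(6 - 3\right) + s{\left(-2 \right)}}{J{\left(3 \right)} - 23} = 933 \frac{4 \left(6 - 3\right) + \frac{9 \left(-8 - -18\right)}{1 - 2}}{\left(4 + 3^{2}\right) - 23} = 933 \frac{4 \cdot 3 + \frac{9 \left(-8 + 18\right)}{-1}}{\left(4 + 9\right) - 23} = 933 \frac{12 + 9 \left(-1\right) 10}{13 - 23} = 933 \frac{12 - 90}{-10} = 933 \left(\left(-78\right) \left(- \frac{1}{10}\right)\right) = 933 \cdot \frac{39}{5} = \frac{36387}{5}$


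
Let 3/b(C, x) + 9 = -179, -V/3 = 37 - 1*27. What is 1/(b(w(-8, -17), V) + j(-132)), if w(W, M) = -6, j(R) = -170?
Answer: -188/31963 ≈ -0.0058818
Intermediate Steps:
V = -30 (V = -3*(37 - 1*27) = -3*(37 - 27) = -3*10 = -30)
b(C, x) = -3/188 (b(C, x) = 3/(-9 - 179) = 3/(-188) = 3*(-1/188) = -3/188)
1/(b(w(-8, -17), V) + j(-132)) = 1/(-3/188 - 170) = 1/(-31963/188) = -188/31963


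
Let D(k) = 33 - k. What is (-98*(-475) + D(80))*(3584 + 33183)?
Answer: 1709775801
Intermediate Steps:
(-98*(-475) + D(80))*(3584 + 33183) = (-98*(-475) + (33 - 1*80))*(3584 + 33183) = (46550 + (33 - 80))*36767 = (46550 - 47)*36767 = 46503*36767 = 1709775801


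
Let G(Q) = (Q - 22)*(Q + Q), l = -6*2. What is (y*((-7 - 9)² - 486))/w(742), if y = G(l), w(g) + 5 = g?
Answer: -187680/737 ≈ -254.65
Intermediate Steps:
l = -12
w(g) = -5 + g
G(Q) = 2*Q*(-22 + Q) (G(Q) = (-22 + Q)*(2*Q) = 2*Q*(-22 + Q))
y = 816 (y = 2*(-12)*(-22 - 12) = 2*(-12)*(-34) = 816)
(y*((-7 - 9)² - 486))/w(742) = (816*((-7 - 9)² - 486))/(-5 + 742) = (816*((-16)² - 486))/737 = (816*(256 - 486))*(1/737) = (816*(-230))*(1/737) = -187680*1/737 = -187680/737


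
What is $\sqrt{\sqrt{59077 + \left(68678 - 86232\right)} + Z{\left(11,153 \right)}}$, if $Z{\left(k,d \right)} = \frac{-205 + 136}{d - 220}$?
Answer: $\frac{\sqrt{4623 + 4489 \sqrt{41523}}}{67} \approx 14.311$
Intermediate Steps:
$Z{\left(k,d \right)} = - \frac{69}{-220 + d}$
$\sqrt{\sqrt{59077 + \left(68678 - 86232\right)} + Z{\left(11,153 \right)}} = \sqrt{\sqrt{59077 + \left(68678 - 86232\right)} - \frac{69}{-220 + 153}} = \sqrt{\sqrt{59077 - 17554} - \frac{69}{-67}} = \sqrt{\sqrt{41523} - - \frac{69}{67}} = \sqrt{\sqrt{41523} + \frac{69}{67}} = \sqrt{\frac{69}{67} + \sqrt{41523}}$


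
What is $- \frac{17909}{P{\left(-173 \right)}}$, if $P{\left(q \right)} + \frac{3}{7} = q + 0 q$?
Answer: $\frac{125363}{1214} \approx 103.26$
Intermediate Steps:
$P{\left(q \right)} = - \frac{3}{7} + q$ ($P{\left(q \right)} = - \frac{3}{7} + \left(q + 0 q\right) = - \frac{3}{7} + \left(q + 0\right) = - \frac{3}{7} + q$)
$- \frac{17909}{P{\left(-173 \right)}} = - \frac{17909}{- \frac{3}{7} - 173} = - \frac{17909}{- \frac{1214}{7}} = \left(-17909\right) \left(- \frac{7}{1214}\right) = \frac{125363}{1214}$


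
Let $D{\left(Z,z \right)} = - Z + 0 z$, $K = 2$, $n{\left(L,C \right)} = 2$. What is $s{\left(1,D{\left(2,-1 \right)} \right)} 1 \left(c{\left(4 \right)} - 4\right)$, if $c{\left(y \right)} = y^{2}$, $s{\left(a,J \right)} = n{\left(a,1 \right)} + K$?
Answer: $48$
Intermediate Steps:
$D{\left(Z,z \right)} = - Z$ ($D{\left(Z,z \right)} = - Z + 0 = - Z$)
$s{\left(a,J \right)} = 4$ ($s{\left(a,J \right)} = 2 + 2 = 4$)
$s{\left(1,D{\left(2,-1 \right)} \right)} 1 \left(c{\left(4 \right)} - 4\right) = 4 \cdot 1 \left(4^{2} - 4\right) = 4 \cdot 1 \left(16 - 4\right) = 4 \cdot 1 \cdot 12 = 4 \cdot 12 = 48$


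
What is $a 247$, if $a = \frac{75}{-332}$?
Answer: $- \frac{18525}{332} \approx -55.798$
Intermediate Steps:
$a = - \frac{75}{332}$ ($a = 75 \left(- \frac{1}{332}\right) = - \frac{75}{332} \approx -0.2259$)
$a 247 = \left(- \frac{75}{332}\right) 247 = - \frac{18525}{332}$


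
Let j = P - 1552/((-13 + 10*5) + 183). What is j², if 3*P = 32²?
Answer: 3042184336/27225 ≈ 1.1174e+5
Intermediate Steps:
P = 1024/3 (P = (⅓)*32² = (⅓)*1024 = 1024/3 ≈ 341.33)
j = 55156/165 (j = 1024/3 - 1552/((-13 + 10*5) + 183) = 1024/3 - 1552/((-13 + 50) + 183) = 1024/3 - 1552/(37 + 183) = 1024/3 - 1552/220 = 1024/3 - 1*388/55 = 1024/3 - 388/55 = 55156/165 ≈ 334.28)
j² = (55156/165)² = 3042184336/27225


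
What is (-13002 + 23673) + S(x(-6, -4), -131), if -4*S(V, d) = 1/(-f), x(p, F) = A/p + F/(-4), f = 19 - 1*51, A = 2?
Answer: 1365887/128 ≈ 10671.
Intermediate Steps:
f = -32 (f = 19 - 51 = -32)
x(p, F) = 2/p - F/4 (x(p, F) = 2/p + F/(-4) = 2/p + F*(-¼) = 2/p - F/4)
S(V, d) = -1/128 (S(V, d) = -1/(4*((-1*(-32)))) = -¼/32 = -¼*1/32 = -1/128)
(-13002 + 23673) + S(x(-6, -4), -131) = (-13002 + 23673) - 1/128 = 10671 - 1/128 = 1365887/128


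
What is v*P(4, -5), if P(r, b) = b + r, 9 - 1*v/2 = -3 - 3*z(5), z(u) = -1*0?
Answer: -24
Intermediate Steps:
z(u) = 0
v = 24 (v = 18 - 2*(-3 - 3*0) = 18 - 2*(-3 + 0) = 18 - 2*(-3) = 18 + 6 = 24)
v*P(4, -5) = 24*(-5 + 4) = 24*(-1) = -24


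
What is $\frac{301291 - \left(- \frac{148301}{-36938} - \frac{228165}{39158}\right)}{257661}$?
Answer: $\frac{5188040570114}{4436732867391} \approx 1.1693$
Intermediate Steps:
$\frac{301291 - \left(- \frac{148301}{-36938} - \frac{228165}{39158}\right)}{257661} = \left(301291 - \left(\left(-148301\right) \left(- \frac{1}{36938}\right) - \frac{32595}{5594}\right)\right) \frac{1}{257661} = \left(301291 - \left(\frac{148301}{36938} - \frac{32595}{5594}\right)\right) \frac{1}{257661} = \left(301291 - - \frac{93599579}{51657793}\right) \frac{1}{257661} = \left(301291 + \frac{93599579}{51657793}\right) \frac{1}{257661} = \frac{15564121710342}{51657793} \cdot \frac{1}{257661} = \frac{5188040570114}{4436732867391}$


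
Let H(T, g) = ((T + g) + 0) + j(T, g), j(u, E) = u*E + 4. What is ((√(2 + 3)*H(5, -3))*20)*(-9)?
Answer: 1620*√5 ≈ 3622.4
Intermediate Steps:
j(u, E) = 4 + E*u (j(u, E) = E*u + 4 = 4 + E*u)
H(T, g) = 4 + T + g + T*g (H(T, g) = ((T + g) + 0) + (4 + g*T) = (T + g) + (4 + T*g) = 4 + T + g + T*g)
((√(2 + 3)*H(5, -3))*20)*(-9) = ((√(2 + 3)*(4 + 5 - 3 + 5*(-3)))*20)*(-9) = ((√5*(4 + 5 - 3 - 15))*20)*(-9) = ((√5*(-9))*20)*(-9) = (-9*√5*20)*(-9) = -180*√5*(-9) = 1620*√5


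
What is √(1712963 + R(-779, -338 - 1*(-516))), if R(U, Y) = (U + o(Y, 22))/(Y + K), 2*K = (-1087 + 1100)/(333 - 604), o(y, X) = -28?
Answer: 5*√637570703227037/96463 ≈ 1308.8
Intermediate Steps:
K = -13/542 (K = ((-1087 + 1100)/(333 - 604))/2 = (13/(-271))/2 = (13*(-1/271))/2 = (½)*(-13/271) = -13/542 ≈ -0.023985)
R(U, Y) = (-28 + U)/(-13/542 + Y) (R(U, Y) = (U - 28)/(Y - 13/542) = (-28 + U)/(-13/542 + Y))
√(1712963 + R(-779, -338 - 1*(-516))) = √(1712963 + 542*(-28 - 779)/(-13 + 542*(-338 - 1*(-516)))) = √(1712963 + 542*(-807)/(-13 + 542*(-338 + 516))) = √(1712963 + 542*(-807)/(-13 + 542*178)) = √(1712963 + 542*(-807)/(-13 + 96476)) = √(1712963 + 542*(-807)/96463) = √(1712963 + 542*(1/96463)*(-807)) = √(1712963 - 437394/96463) = √(165237112475/96463) = 5*√637570703227037/96463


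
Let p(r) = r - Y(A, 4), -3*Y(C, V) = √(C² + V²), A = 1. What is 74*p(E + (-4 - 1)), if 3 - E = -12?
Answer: 740 + 74*√17/3 ≈ 841.70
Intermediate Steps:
E = 15 (E = 3 - 1*(-12) = 3 + 12 = 15)
Y(C, V) = -√(C² + V²)/3
p(r) = r + √17/3 (p(r) = r - (-1)*√(1² + 4²)/3 = r - (-1)*√(1 + 16)/3 = r - (-1)*√17/3 = r + √17/3)
74*p(E + (-4 - 1)) = 74*((15 + (-4 - 1)) + √17/3) = 74*((15 - 5) + √17/3) = 74*(10 + √17/3) = 740 + 74*√17/3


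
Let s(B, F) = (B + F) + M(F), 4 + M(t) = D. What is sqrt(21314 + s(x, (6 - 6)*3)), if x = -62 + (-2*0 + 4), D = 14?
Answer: 7*sqrt(434) ≈ 145.83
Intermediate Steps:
M(t) = 10 (M(t) = -4 + 14 = 10)
x = -58 (x = -62 + (0 + 4) = -62 + 4 = -58)
s(B, F) = 10 + B + F (s(B, F) = (B + F) + 10 = 10 + B + F)
sqrt(21314 + s(x, (6 - 6)*3)) = sqrt(21314 + (10 - 58 + (6 - 6)*3)) = sqrt(21314 + (10 - 58 + 0*3)) = sqrt(21314 + (10 - 58 + 0)) = sqrt(21314 - 48) = sqrt(21266) = 7*sqrt(434)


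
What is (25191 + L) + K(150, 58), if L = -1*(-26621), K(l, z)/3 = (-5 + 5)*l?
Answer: 51812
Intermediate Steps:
K(l, z) = 0 (K(l, z) = 3*((-5 + 5)*l) = 3*(0*l) = 3*0 = 0)
L = 26621
(25191 + L) + K(150, 58) = (25191 + 26621) + 0 = 51812 + 0 = 51812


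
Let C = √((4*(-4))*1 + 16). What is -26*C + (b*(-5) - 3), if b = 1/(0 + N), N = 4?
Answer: -17/4 ≈ -4.2500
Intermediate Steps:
b = ¼ (b = 1/(0 + 4) = 1/4 = ¼ ≈ 0.25000)
C = 0 (C = √(-16*1 + 16) = √(-16 + 16) = √0 = 0)
-26*C + (b*(-5) - 3) = -26*0 + ((¼)*(-5) - 3) = 0 + (-5/4 - 3) = 0 - 17/4 = -17/4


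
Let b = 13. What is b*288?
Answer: 3744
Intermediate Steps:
b*288 = 13*288 = 3744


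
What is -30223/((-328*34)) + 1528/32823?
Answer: 1009049785/366042096 ≈ 2.7566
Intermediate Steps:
-30223/((-328*34)) + 1528/32823 = -30223/(-11152) + 1528*(1/32823) = -30223*(-1/11152) + 1528/32823 = 30223/11152 + 1528/32823 = 1009049785/366042096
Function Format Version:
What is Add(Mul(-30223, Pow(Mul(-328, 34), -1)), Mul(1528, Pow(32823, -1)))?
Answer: Rational(1009049785, 366042096) ≈ 2.7566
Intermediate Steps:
Add(Mul(-30223, Pow(Mul(-328, 34), -1)), Mul(1528, Pow(32823, -1))) = Add(Mul(-30223, Pow(-11152, -1)), Mul(1528, Rational(1, 32823))) = Add(Mul(-30223, Rational(-1, 11152)), Rational(1528, 32823)) = Add(Rational(30223, 11152), Rational(1528, 32823)) = Rational(1009049785, 366042096)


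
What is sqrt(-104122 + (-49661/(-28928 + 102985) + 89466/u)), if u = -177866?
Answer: 2*I*sqrt(6681266825102355874706)/506623937 ≈ 322.68*I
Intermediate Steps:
sqrt(-104122 + (-49661/(-28928 + 102985) + 89466/u)) = sqrt(-104122 + (-49661/(-28928 + 102985) + 89466/(-177866))) = sqrt(-104122 + (-49661/74057 + 89466*(-1/177866))) = sqrt(-104122 + (-49661*1/74057 - 3441/6841)) = sqrt(-104122 + (-49661/74057 - 3441/6841)) = sqrt(-104122 - 594561038/506623937) = sqrt(-52751292129352/506623937) = 2*I*sqrt(6681266825102355874706)/506623937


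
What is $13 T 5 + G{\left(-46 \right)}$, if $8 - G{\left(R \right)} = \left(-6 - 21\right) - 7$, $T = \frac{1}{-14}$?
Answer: $\frac{523}{14} \approx 37.357$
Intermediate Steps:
$T = - \frac{1}{14} \approx -0.071429$
$G{\left(R \right)} = 42$ ($G{\left(R \right)} = 8 - \left(\left(-6 - 21\right) - 7\right) = 8 - \left(-27 - 7\right) = 8 - -34 = 8 + 34 = 42$)
$13 T 5 + G{\left(-46 \right)} = 13 \left(- \frac{1}{14}\right) 5 + 42 = \left(- \frac{13}{14}\right) 5 + 42 = - \frac{65}{14} + 42 = \frac{523}{14}$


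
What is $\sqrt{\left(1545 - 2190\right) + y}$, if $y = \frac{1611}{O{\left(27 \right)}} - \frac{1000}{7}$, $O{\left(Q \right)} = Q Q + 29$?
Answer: $\frac{i \sqrt{22121207458}}{5306} \approx 28.031 i$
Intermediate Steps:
$O{\left(Q \right)} = 29 + Q^{2}$ ($O{\left(Q \right)} = Q^{2} + 29 = 29 + Q^{2}$)
$y = - \frac{746723}{5306}$ ($y = \frac{1611}{29 + 27^{2}} - \frac{1000}{7} = \frac{1611}{29 + 729} - \frac{1000}{7} = \frac{1611}{758} - \frac{1000}{7} = - \frac{746723}{5306} \approx -140.73$)
$\sqrt{\left(1545 - 2190\right) + y} = \sqrt{\left(1545 - 2190\right) - \frac{746723}{5306}} = \sqrt{-645 - \frac{746723}{5306}} = \sqrt{- \frac{4169093}{5306}} = \frac{i \sqrt{22121207458}}{5306}$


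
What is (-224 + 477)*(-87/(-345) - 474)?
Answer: -599291/5 ≈ -1.1986e+5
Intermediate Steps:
(-224 + 477)*(-87/(-345) - 474) = 253*(-87*(-1/345) - 474) = 253*(29/115 - 474) = 253*(-54481/115) = -599291/5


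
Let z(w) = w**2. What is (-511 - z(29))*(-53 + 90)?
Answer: -50024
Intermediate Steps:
(-511 - z(29))*(-53 + 90) = (-511 - 1*29**2)*(-53 + 90) = (-511 - 1*841)*37 = (-511 - 841)*37 = -1352*37 = -50024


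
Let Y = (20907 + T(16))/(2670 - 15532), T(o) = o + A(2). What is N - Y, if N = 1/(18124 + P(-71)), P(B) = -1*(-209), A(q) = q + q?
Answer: 383667553/235799046 ≈ 1.6271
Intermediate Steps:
A(q) = 2*q
P(B) = 209
T(o) = 4 + o (T(o) = o + 2*2 = o + 4 = 4 + o)
Y = -20927/12862 (Y = (20907 + (4 + 16))/(2670 - 15532) = (20907 + 20)/(-12862) = 20927*(-1/12862) = -20927/12862 ≈ -1.6270)
N = 1/18333 (N = 1/(18124 + 209) = 1/18333 ≈ 5.4546e-5)
N - Y = 1/18333 - 1*(-20927/12862) = 1/18333 + 20927/12862 = 383667553/235799046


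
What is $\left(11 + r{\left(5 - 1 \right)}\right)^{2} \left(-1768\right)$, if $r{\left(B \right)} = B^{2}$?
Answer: $-1288872$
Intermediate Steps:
$\left(11 + r{\left(5 - 1 \right)}\right)^{2} \left(-1768\right) = \left(11 + \left(5 - 1\right)^{2}\right)^{2} \left(-1768\right) = \left(11 + 4^{2}\right)^{2} \left(-1768\right) = \left(11 + 16\right)^{2} \left(-1768\right) = 27^{2} \left(-1768\right) = 729 \left(-1768\right) = -1288872$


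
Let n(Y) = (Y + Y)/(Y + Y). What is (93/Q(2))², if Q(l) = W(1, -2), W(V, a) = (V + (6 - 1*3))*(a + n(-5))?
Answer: 8649/16 ≈ 540.56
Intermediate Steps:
n(Y) = 1 (n(Y) = (2*Y)/((2*Y)) = (2*Y)*(1/(2*Y)) = 1)
W(V, a) = (1 + a)*(3 + V) (W(V, a) = (V + (6 - 1*3))*(a + 1) = (V + (6 - 3))*(1 + a) = (V + 3)*(1 + a) = (3 + V)*(1 + a) = (1 + a)*(3 + V))
Q(l) = -4 (Q(l) = 3 + 1 + 3*(-2) + 1*(-2) = 3 + 1 - 6 - 2 = -4)
(93/Q(2))² = (93/(-4))² = (93*(-¼))² = (-93/4)² = 8649/16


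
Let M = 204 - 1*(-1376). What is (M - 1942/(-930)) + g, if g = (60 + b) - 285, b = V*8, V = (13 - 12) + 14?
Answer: 686846/465 ≈ 1477.1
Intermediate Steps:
V = 15 (V = 1 + 14 = 15)
b = 120 (b = 15*8 = 120)
g = -105 (g = (60 + 120) - 285 = 180 - 285 = -105)
M = 1580 (M = 204 + 1376 = 1580)
(M - 1942/(-930)) + g = (1580 - 1942/(-930)) - 105 = (1580 - 1942*(-1/930)) - 105 = (1580 + 971/465) - 105 = 735671/465 - 105 = 686846/465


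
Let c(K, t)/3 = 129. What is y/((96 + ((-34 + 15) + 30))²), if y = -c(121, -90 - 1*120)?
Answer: -387/11449 ≈ -0.033802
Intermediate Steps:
c(K, t) = 387 (c(K, t) = 3*129 = 387)
y = -387 (y = -1*387 = -387)
y/((96 + ((-34 + 15) + 30))²) = -387/(96 + ((-34 + 15) + 30))² = -387/(96 + (-19 + 30))² = -387/(96 + 11)² = -387/(107²) = -387/11449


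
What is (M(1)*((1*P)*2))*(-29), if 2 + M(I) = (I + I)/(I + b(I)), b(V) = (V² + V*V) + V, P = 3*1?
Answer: 261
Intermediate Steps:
P = 3
b(V) = V + 2*V² (b(V) = (V² + V²) + V = 2*V² + V = V + 2*V²)
M(I) = -2 + 2*I/(I + I*(1 + 2*I)) (M(I) = -2 + (I + I)/(I + I*(1 + 2*I)) = -2 + (2*I)/(I + I*(1 + 2*I)) = -2 + 2*I/(I + I*(1 + 2*I)))
(M(1)*((1*P)*2))*(-29) = ((-(1 + 2*1)/(1 + 1))*((1*3)*2))*(-29) = ((-1*(1 + 2)/2)*(3*2))*(-29) = (-1*½*3*6)*(-29) = -3/2*6*(-29) = -9*(-29) = 261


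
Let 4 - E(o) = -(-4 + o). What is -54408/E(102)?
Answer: -9068/17 ≈ -533.41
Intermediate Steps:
E(o) = o (E(o) = 4 - (-1)*(-4 + o) = 4 - (4 - o) = 4 + (-4 + o) = o)
-54408/E(102) = -54408/102 = -54408*1/102 = -9068/17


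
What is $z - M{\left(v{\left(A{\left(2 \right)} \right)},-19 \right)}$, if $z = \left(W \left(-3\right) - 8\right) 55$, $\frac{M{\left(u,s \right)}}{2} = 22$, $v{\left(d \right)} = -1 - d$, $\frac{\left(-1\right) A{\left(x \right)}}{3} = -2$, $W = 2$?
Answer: $-814$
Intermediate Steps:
$A{\left(x \right)} = 6$ ($A{\left(x \right)} = \left(-3\right) \left(-2\right) = 6$)
$M{\left(u,s \right)} = 44$ ($M{\left(u,s \right)} = 2 \cdot 22 = 44$)
$z = -770$ ($z = \left(2 \left(-3\right) - 8\right) 55 = \left(-6 - 8\right) 55 = \left(-14\right) 55 = -770$)
$z - M{\left(v{\left(A{\left(2 \right)} \right)},-19 \right)} = -770 - 44 = -814$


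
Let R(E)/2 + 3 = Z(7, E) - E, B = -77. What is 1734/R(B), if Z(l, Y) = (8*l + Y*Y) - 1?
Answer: 867/6058 ≈ 0.14312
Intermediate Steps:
Z(l, Y) = -1 + Y² + 8*l (Z(l, Y) = (8*l + Y²) - 1 = (Y² + 8*l) - 1 = -1 + Y² + 8*l)
R(E) = 104 - 2*E + 2*E² (R(E) = -6 + 2*((-1 + E² + 8*7) - E) = -6 + 2*((-1 + E² + 56) - E) = -6 + 2*((55 + E²) - E) = -6 + 2*(55 + E² - E) = -6 + (110 - 2*E + 2*E²) = 104 - 2*E + 2*E²)
1734/R(B) = 1734/(104 - 2*(-77) + 2*(-77)²) = 1734/(104 + 154 + 2*5929) = 1734/(104 + 154 + 11858) = 1734/12116 = 1734*(1/12116) = 867/6058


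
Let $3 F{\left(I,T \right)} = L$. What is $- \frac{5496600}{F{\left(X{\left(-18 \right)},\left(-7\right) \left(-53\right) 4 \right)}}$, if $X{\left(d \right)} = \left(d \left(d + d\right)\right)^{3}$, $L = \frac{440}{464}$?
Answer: $- \frac{191281680}{11} \approx -1.7389 \cdot 10^{7}$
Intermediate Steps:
$L = \frac{55}{58}$ ($L = 440 \cdot \frac{1}{464} = \frac{55}{58} \approx 0.94828$)
$X{\left(d \right)} = 8 d^{6}$ ($X{\left(d \right)} = \left(d 2 d\right)^{3} = \left(2 d^{2}\right)^{3} = 8 d^{6}$)
$F{\left(I,T \right)} = \frac{55}{174}$ ($F{\left(I,T \right)} = \frac{1}{3} \cdot \frac{55}{58} = \frac{55}{174}$)
$- \frac{5496600}{F{\left(X{\left(-18 \right)},\left(-7\right) \left(-53\right) 4 \right)}} = - \frac{5496600}{\frac{55}{174}} = \left(-5496600\right) \frac{174}{55} = - \frac{191281680}{11}$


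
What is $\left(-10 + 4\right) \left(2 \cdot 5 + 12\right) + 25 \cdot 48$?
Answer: $1068$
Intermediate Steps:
$\left(-10 + 4\right) \left(2 \cdot 5 + 12\right) + 25 \cdot 48 = - 6 \left(10 + 12\right) + 1200 = \left(-6\right) 22 + 1200 = -132 + 1200 = 1068$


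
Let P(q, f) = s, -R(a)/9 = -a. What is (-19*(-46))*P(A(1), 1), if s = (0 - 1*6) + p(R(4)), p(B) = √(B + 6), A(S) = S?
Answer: -5244 + 874*√42 ≈ 420.17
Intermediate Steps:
R(a) = 9*a (R(a) = -(-9)*a = 9*a)
p(B) = √(6 + B)
s = -6 + √42 (s = (0 - 1*6) + √(6 + 9*4) = (0 - 6) + √(6 + 36) = -6 + √42 ≈ 0.48074)
P(q, f) = -6 + √42
(-19*(-46))*P(A(1), 1) = (-19*(-46))*(-6 + √42) = 874*(-6 + √42) = -5244 + 874*√42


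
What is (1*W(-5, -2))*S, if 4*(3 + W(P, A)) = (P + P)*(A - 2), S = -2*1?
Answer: -14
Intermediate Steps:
S = -2
W(P, A) = -3 + P*(-2 + A)/2 (W(P, A) = -3 + ((P + P)*(A - 2))/4 = -3 + ((2*P)*(-2 + A))/4 = -3 + (2*P*(-2 + A))/4 = -3 + P*(-2 + A)/2)
(1*W(-5, -2))*S = (1*(-3 - 1*(-5) + (½)*(-2)*(-5)))*(-2) = (1*(-3 + 5 + 5))*(-2) = (1*7)*(-2) = 7*(-2) = -14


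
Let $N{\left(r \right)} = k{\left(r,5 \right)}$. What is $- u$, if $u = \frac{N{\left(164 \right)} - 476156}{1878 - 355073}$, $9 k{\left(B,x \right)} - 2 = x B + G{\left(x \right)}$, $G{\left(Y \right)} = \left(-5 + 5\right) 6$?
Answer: $- \frac{1428194}{1059585} \approx -1.3479$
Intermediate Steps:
$G{\left(Y \right)} = 0$ ($G{\left(Y \right)} = 0 \cdot 6 = 0$)
$k{\left(B,x \right)} = \frac{2}{9} + \frac{B x}{9}$ ($k{\left(B,x \right)} = \frac{2}{9} + \frac{x B + 0}{9} = \frac{2}{9} + \frac{B x + 0}{9} = \frac{2}{9} + \frac{B x}{9}$)
$N{\left(r \right)} = \frac{2}{9} + \frac{5 r}{9}$ ($N{\left(r \right)} = \frac{2}{9} + \frac{1}{9} r 5 = \frac{2}{9} + \frac{5 r}{9}$)
$u = \frac{1428194}{1059585}$ ($u = \frac{\left(\frac{2}{9} + \frac{5}{9} \cdot 164\right) - 476156}{1878 - 355073} = \frac{\left(\frac{2}{9} + \frac{820}{9}\right) - 476156}{-353195} = \left(\frac{274}{3} - 476156\right) \left(- \frac{1}{353195}\right) = \left(- \frac{1428194}{3}\right) \left(- \frac{1}{353195}\right) = \frac{1428194}{1059585} \approx 1.3479$)
$- u = \left(-1\right) \frac{1428194}{1059585} = - \frac{1428194}{1059585}$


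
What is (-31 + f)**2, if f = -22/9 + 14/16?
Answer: 5499025/5184 ≈ 1060.8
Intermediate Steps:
f = -113/72 (f = -22*1/9 + 14*(1/16) = -22/9 + 7/8 = -113/72 ≈ -1.5694)
(-31 + f)**2 = (-31 - 113/72)**2 = (-2345/72)**2 = 5499025/5184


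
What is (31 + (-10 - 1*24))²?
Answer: 9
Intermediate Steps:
(31 + (-10 - 1*24))² = (31 + (-10 - 24))² = (31 - 34)² = (-3)² = 9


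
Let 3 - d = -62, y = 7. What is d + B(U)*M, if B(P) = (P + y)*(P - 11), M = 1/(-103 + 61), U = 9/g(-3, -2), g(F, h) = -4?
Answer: 44687/672 ≈ 66.499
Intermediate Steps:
U = -9/4 (U = 9/(-4) = 9*(-¼) = -9/4 ≈ -2.2500)
M = -1/42 (M = 1/(-42) = -1/42 ≈ -0.023810)
B(P) = (-11 + P)*(7 + P) (B(P) = (P + 7)*(P - 11) = (7 + P)*(-11 + P) = (-11 + P)*(7 + P))
d = 65 (d = 3 - 1*(-62) = 3 + 62 = 65)
d + B(U)*M = 65 + (-77 + (-9/4)² - 4*(-9/4))*(-1/42) = 65 + (-77 + 81/16 + 9)*(-1/42) = 65 - 1007/16*(-1/42) = 65 + 1007/672 = 44687/672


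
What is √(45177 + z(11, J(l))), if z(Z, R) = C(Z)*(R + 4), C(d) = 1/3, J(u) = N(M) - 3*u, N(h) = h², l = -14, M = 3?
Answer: √406758/3 ≈ 212.59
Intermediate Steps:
J(u) = 9 - 3*u (J(u) = 3² - 3*u = 9 - 3*u)
C(d) = ⅓ (C(d) = 1*(⅓) = ⅓)
z(Z, R) = 4/3 + R/3 (z(Z, R) = (R + 4)/3 = (4 + R)/3 = 4/3 + R/3)
√(45177 + z(11, J(l))) = √(45177 + (4/3 + (9 - 3*(-14))/3)) = √(45177 + (4/3 + (9 + 42)/3)) = √(45177 + (4/3 + (⅓)*51)) = √(45177 + (4/3 + 17)) = √(45177 + 55/3) = √(135586/3) = √406758/3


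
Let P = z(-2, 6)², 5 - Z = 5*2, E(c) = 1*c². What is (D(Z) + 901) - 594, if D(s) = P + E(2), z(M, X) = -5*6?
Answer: 1211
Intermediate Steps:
z(M, X) = -30
E(c) = c²
Z = -5 (Z = 5 - 5*2 = 5 - 1*10 = 5 - 10 = -5)
P = 900 (P = (-30)² = 900)
D(s) = 904 (D(s) = 900 + 2² = 900 + 4 = 904)
(D(Z) + 901) - 594 = (904 + 901) - 594 = 1805 - 594 = 1211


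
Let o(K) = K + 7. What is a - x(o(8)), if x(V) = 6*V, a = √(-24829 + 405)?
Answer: -90 + 2*I*√6106 ≈ -90.0 + 156.28*I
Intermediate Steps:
o(K) = 7 + K
a = 2*I*√6106 (a = √(-24424) = 2*I*√6106 ≈ 156.28*I)
a - x(o(8)) = 2*I*√6106 - 6*(7 + 8) = 2*I*√6106 - 6*15 = 2*I*√6106 - 1*90 = 2*I*√6106 - 90 = -90 + 2*I*√6106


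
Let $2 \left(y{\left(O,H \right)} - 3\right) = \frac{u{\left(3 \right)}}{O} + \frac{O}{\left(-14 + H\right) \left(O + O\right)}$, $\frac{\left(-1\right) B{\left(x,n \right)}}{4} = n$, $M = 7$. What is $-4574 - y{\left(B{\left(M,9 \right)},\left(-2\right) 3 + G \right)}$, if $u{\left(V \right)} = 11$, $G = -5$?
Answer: $- \frac{8238307}{1800} \approx -4576.8$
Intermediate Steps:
$B{\left(x,n \right)} = - 4 n$
$y{\left(O,H \right)} = 3 + \frac{1}{4 \left(-14 + H\right)} + \frac{11}{2 O}$ ($y{\left(O,H \right)} = 3 + \frac{\frac{11}{O} + \frac{O}{\left(-14 + H\right) \left(O + O\right)}}{2} = 3 + \frac{\frac{11}{O} + \frac{O}{\left(-14 + H\right) 2 O}}{2} = 3 + \frac{\frac{11}{O} + \frac{O}{2 O \left(-14 + H\right)}}{2} = 3 + \frac{\frac{11}{O} + O \frac{1}{2 O \left(-14 + H\right)}}{2} = 3 + \frac{\frac{11}{O} + \frac{1}{2 \left(-14 + H\right)}}{2} = 3 + \frac{\frac{1}{2 \left(-14 + H\right)} + \frac{11}{O}}{2} = 3 + \left(\frac{1}{4 \left(-14 + H\right)} + \frac{11}{2 O}\right) = 3 + \frac{1}{4 \left(-14 + H\right)} + \frac{11}{2 O}$)
$-4574 - y{\left(B{\left(M,9 \right)},\left(-2\right) 3 + G \right)} = -4574 - \frac{-308 - 167 \left(\left(-4\right) 9\right) + 22 \left(\left(-2\right) 3 - 5\right) + 12 \left(\left(-2\right) 3 - 5\right) \left(\left(-4\right) 9\right)}{4 \left(\left(-4\right) 9\right) \left(-14 - 11\right)} = -4574 - \frac{-308 - -6012 + 22 \left(-6 - 5\right) + 12 \left(-6 - 5\right) \left(-36\right)}{4 \left(-36\right) \left(-14 - 11\right)} = -4574 - \frac{1}{4} \left(- \frac{1}{36}\right) \frac{1}{-14 - 11} \left(-308 + 6012 + 22 \left(-11\right) + 12 \left(-11\right) \left(-36\right)\right) = -4574 - \frac{1}{4} \left(- \frac{1}{36}\right) \frac{1}{-25} \left(-308 + 6012 - 242 + 4752\right) = -4574 - \frac{1}{4} \left(- \frac{1}{36}\right) \left(- \frac{1}{25}\right) 10214 = -4574 - \frac{5107}{1800} = - \frac{8238307}{1800}$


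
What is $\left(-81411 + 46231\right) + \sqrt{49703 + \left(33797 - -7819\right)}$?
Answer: $-35180 + \sqrt{91319} \approx -34878.0$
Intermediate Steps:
$\left(-81411 + 46231\right) + \sqrt{49703 + \left(33797 - -7819\right)} = -35180 + \sqrt{49703 + \left(33797 + 7819\right)} = -35180 + \sqrt{49703 + 41616} = -35180 + \sqrt{91319}$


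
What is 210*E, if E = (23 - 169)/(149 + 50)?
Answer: -30660/199 ≈ -154.07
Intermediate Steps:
E = -146/199 ≈ -0.73367
210*E = 210*(-146/199) = -30660/199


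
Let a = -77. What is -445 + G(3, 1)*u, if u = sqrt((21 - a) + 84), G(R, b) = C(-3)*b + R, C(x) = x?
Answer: -445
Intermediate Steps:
G(R, b) = R - 3*b (G(R, b) = -3*b + R = R - 3*b)
u = sqrt(182) (u = sqrt((21 - 1*(-77)) + 84) = sqrt((21 + 77) + 84) = sqrt(98 + 84) = sqrt(182) ≈ 13.491)
-445 + G(3, 1)*u = -445 + (3 - 3*1)*sqrt(182) = -445 + (3 - 3)*sqrt(182) = -445 + 0*sqrt(182) = -445 + 0 = -445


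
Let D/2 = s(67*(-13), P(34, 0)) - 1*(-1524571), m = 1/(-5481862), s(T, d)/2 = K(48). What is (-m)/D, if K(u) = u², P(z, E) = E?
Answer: 1/16765496502596 ≈ 5.9646e-14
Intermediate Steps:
s(T, d) = 4608 (s(T, d) = 2*48² = 2*2304 = 4608)
m = -1/5481862 ≈ -1.8242e-7
D = 3058358 (D = 2*(4608 - 1*(-1524571)) = 2*(4608 + 1524571) = 2*1529179 = 3058358)
(-m)/D = -1*(-1/5481862)/3058358 = (1/5481862)*(1/3058358) = 1/16765496502596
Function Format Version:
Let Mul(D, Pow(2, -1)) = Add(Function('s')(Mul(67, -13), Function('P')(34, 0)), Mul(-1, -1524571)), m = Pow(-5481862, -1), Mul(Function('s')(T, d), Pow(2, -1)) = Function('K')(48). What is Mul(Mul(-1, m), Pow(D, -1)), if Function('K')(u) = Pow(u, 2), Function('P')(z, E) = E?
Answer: Rational(1, 16765496502596) ≈ 5.9646e-14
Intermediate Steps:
Function('s')(T, d) = 4608 (Function('s')(T, d) = Mul(2, Pow(48, 2)) = Mul(2, 2304) = 4608)
m = Rational(-1, 5481862) ≈ -1.8242e-7
D = 3058358 (D = Mul(2, Add(4608, Mul(-1, -1524571))) = Mul(2, Add(4608, 1524571)) = Mul(2, 1529179) = 3058358)
Mul(Mul(-1, m), Pow(D, -1)) = Mul(Mul(-1, Rational(-1, 5481862)), Pow(3058358, -1)) = Mul(Rational(1, 5481862), Rational(1, 3058358)) = Rational(1, 16765496502596)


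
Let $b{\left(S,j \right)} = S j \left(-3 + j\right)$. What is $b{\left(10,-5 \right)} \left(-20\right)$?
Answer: $-8000$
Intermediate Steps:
$b{\left(S,j \right)} = S j \left(-3 + j\right)$
$b{\left(10,-5 \right)} \left(-20\right) = 10 \left(-5\right) \left(-3 - 5\right) \left(-20\right) = 10 \left(-5\right) \left(-8\right) \left(-20\right) = 400 \left(-20\right) = -8000$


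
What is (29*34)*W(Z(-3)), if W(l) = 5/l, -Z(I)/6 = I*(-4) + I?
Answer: -2465/27 ≈ -91.296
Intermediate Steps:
Z(I) = 18*I (Z(I) = -6*(I*(-4) + I) = -6*(-4*I + I) = -(-18)*I = 18*I)
(29*34)*W(Z(-3)) = (29*34)*(5/((18*(-3)))) = 986*(5/(-54)) = 986*(5*(-1/54)) = 986*(-5/54) = -2465/27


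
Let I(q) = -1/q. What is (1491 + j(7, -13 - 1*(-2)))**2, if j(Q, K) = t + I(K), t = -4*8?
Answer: 257602500/121 ≈ 2.1289e+6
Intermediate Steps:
t = -32
j(Q, K) = -32 - 1/K
(1491 + j(7, -13 - 1*(-2)))**2 = (1491 + (-32 - 1/(-13 - 1*(-2))))**2 = (1491 + (-32 - 1/(-13 + 2)))**2 = (1491 + (-32 - 1/(-11)))**2 = (1491 + (-32 - 1*(-1/11)))**2 = (1491 + (-32 + 1/11))**2 = (1491 - 351/11)**2 = (16050/11)**2 = 257602500/121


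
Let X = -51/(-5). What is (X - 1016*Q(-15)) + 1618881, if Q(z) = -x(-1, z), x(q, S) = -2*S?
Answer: 8246856/5 ≈ 1.6494e+6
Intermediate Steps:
Q(z) = 2*z (Q(z) = -(-2)*z = 2*z)
X = 51/5 (X = -51*(-1)/5 = -17*(-⅗) = 51/5 ≈ 10.200)
(X - 1016*Q(-15)) + 1618881 = (51/5 - 2032*(-15)) + 1618881 = (51/5 - 1016*(-30)) + 1618881 = (51/5 + 30480) + 1618881 = 152451/5 + 1618881 = 8246856/5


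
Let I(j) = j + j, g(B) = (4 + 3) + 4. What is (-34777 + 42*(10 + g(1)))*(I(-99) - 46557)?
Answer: 1584760725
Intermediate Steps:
g(B) = 11 (g(B) = 7 + 4 = 11)
I(j) = 2*j
(-34777 + 42*(10 + g(1)))*(I(-99) - 46557) = (-34777 + 42*(10 + 11))*(2*(-99) - 46557) = (-34777 + 42*21)*(-198 - 46557) = (-34777 + 882)*(-46755) = -33895*(-46755) = 1584760725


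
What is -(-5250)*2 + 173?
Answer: 10673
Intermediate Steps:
-(-5250)*2 + 173 = -750*(-14) + 173 = 10500 + 173 = 10673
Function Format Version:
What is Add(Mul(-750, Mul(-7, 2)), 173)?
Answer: 10673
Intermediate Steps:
Add(Mul(-750, Mul(-7, 2)), 173) = Add(Mul(-750, -14), 173) = Add(10500, 173) = 10673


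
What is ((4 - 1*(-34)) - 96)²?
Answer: 3364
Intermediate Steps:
((4 - 1*(-34)) - 96)² = ((4 + 34) - 96)² = (38 - 96)² = (-58)² = 3364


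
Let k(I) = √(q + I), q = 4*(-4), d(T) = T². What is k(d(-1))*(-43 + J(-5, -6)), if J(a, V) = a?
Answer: -48*I*√15 ≈ -185.9*I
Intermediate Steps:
q = -16
k(I) = √(-16 + I)
k(d(-1))*(-43 + J(-5, -6)) = √(-16 + (-1)²)*(-43 - 5) = √(-16 + 1)*(-48) = √(-15)*(-48) = (I*√15)*(-48) = -48*I*√15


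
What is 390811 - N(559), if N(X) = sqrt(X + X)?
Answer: 390811 - sqrt(1118) ≈ 3.9078e+5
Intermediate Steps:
N(X) = sqrt(2)*sqrt(X) (N(X) = sqrt(2*X) = sqrt(2)*sqrt(X))
390811 - N(559) = 390811 - sqrt(2)*sqrt(559) = 390811 - sqrt(1118)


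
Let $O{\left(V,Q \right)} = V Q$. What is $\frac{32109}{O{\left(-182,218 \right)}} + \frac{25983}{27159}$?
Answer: $\frac{7564437}{51312404} \approx 0.14742$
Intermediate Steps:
$O{\left(V,Q \right)} = Q V$
$\frac{32109}{O{\left(-182,218 \right)}} + \frac{25983}{27159} = \frac{32109}{218 \left(-182\right)} + \frac{25983}{27159} = \frac{32109}{-39676} + 25983 \cdot \frac{1}{27159} = 32109 \left(- \frac{1}{39676}\right) + \frac{8661}{9053} = - \frac{4587}{5668} + \frac{8661}{9053} = \frac{7564437}{51312404}$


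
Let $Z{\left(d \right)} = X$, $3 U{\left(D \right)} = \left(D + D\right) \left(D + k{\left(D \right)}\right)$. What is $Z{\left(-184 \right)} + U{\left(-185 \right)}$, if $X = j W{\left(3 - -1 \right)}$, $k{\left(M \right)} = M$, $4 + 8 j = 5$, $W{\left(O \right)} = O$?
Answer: $\frac{273803}{6} \approx 45634.0$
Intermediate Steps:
$j = \frac{1}{8}$ ($j = - \frac{1}{2} + \frac{1}{8} \cdot 5 = - \frac{1}{2} + \frac{5}{8} = \frac{1}{8} \approx 0.125$)
$U{\left(D \right)} = \frac{4 D^{2}}{3}$ ($U{\left(D \right)} = \frac{\left(D + D\right) \left(D + D\right)}{3} = \frac{2 D 2 D}{3} = \frac{4 D^{2}}{3}$)
$X = \frac{1}{2}$ ($X = \frac{3 - -1}{8} = \frac{3 + 1}{8} = \frac{1}{8} \cdot 4 = \frac{1}{2} \approx 0.5$)
$Z{\left(d \right)} = \frac{1}{2}$
$Z{\left(-184 \right)} + U{\left(-185 \right)} = \frac{1}{2} + \frac{4 \left(-185\right)^{2}}{3} = \frac{1}{2} + \frac{4}{3} \cdot 34225 = \frac{1}{2} + \frac{136900}{3} = \frac{273803}{6}$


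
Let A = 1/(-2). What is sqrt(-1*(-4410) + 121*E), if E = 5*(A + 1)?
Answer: 5*sqrt(754)/2 ≈ 68.648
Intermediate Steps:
A = -1/2 ≈ -0.50000
E = 5/2 (E = 5*(-1/2 + 1) = 5*(1/2) = 5/2 ≈ 2.5000)
sqrt(-1*(-4410) + 121*E) = sqrt(-1*(-4410) + 121*(5/2)) = sqrt(4410 + 605/2) = sqrt(9425/2) = 5*sqrt(754)/2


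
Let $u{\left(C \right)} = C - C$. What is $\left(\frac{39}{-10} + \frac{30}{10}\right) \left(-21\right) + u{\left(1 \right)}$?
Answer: $\frac{189}{10} \approx 18.9$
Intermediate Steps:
$u{\left(C \right)} = 0$
$\left(\frac{39}{-10} + \frac{30}{10}\right) \left(-21\right) + u{\left(1 \right)} = \left(\frac{39}{-10} + \frac{30}{10}\right) \left(-21\right) + 0 = \left(39 \left(- \frac{1}{10}\right) + 30 \cdot \frac{1}{10}\right) \left(-21\right) + 0 = \left(- \frac{39}{10} + 3\right) \left(-21\right) + 0 = \left(- \frac{9}{10}\right) \left(-21\right) + 0 = \frac{189}{10} + 0 = \frac{189}{10}$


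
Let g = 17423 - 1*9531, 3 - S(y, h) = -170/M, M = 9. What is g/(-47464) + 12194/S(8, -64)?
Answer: 1301857355/2337602 ≈ 556.92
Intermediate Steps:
S(y, h) = 197/9 (S(y, h) = 3 - (-170)/9 = 3 - 1*(-170/9) = 3 + 170/9 = 197/9)
g = 7892 (g = 17423 - 9531 = 7892)
g/(-47464) + 12194/S(8, -64) = 7892/(-47464) + 12194/(197/9) = 7892*(-1/47464) + 12194*(9/197) = -1973/11866 + 109746/197 = 1301857355/2337602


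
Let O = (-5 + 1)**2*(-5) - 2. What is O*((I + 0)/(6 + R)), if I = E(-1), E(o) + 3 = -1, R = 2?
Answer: 41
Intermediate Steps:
E(o) = -4 (E(o) = -3 - 1 = -4)
I = -4
O = -82 (O = (-4)**2*(-5) - 2 = 16*(-5) - 2 = -80 - 2 = -82)
O*((I + 0)/(6 + R)) = -82*(-4 + 0)/(6 + 2) = -82*(-4)/8 = -41*(-4)/4 = -82*(-1/2) = 41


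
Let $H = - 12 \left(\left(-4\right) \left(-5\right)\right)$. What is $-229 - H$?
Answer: $11$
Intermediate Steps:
$H = -240$ ($H = \left(-12\right) 20 = -240$)
$-229 - H = -229 - -240 = -229 + 240 = 11$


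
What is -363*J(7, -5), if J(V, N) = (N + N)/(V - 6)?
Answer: 3630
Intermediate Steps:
J(V, N) = 2*N/(-6 + V) (J(V, N) = (2*N)/(-6 + V) = 2*N/(-6 + V))
-363*J(7, -5) = -726*(-5)/(-6 + 7) = -726*(-5)/1 = -726*(-5) = -363*(-10) = 3630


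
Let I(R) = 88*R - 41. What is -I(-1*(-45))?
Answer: -3919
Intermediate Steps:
I(R) = -41 + 88*R
-I(-1*(-45)) = -(-41 + 88*(-1*(-45))) = -(-41 + 88*45) = -(-41 + 3960) = -1*3919 = -3919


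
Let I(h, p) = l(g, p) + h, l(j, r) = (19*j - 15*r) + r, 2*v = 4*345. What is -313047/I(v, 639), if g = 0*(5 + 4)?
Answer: 104349/2752 ≈ 37.917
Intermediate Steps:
g = 0 (g = 0*9 = 0)
v = 690 (v = (4*345)/2 = (½)*1380 = 690)
l(j, r) = -14*r + 19*j (l(j, r) = (-15*r + 19*j) + r = -14*r + 19*j)
I(h, p) = h - 14*p (I(h, p) = (-14*p + 19*0) + h = (-14*p + 0) + h = -14*p + h = h - 14*p)
-313047/I(v, 639) = -313047/(690 - 14*639) = -313047/(690 - 8946) = -313047/(-8256) = -313047*(-1/8256) = 104349/2752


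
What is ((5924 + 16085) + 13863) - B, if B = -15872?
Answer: 51744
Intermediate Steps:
((5924 + 16085) + 13863) - B = ((5924 + 16085) + 13863) - 1*(-15872) = (22009 + 13863) + 15872 = 35872 + 15872 = 51744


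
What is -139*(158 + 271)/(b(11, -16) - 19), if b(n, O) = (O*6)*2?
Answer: 59631/211 ≈ 282.61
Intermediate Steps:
b(n, O) = 12*O (b(n, O) = (6*O)*2 = 12*O)
-139*(158 + 271)/(b(11, -16) - 19) = -139*(158 + 271)/(12*(-16) - 19) = -59631/(-192 - 19) = -59631/(-211) = -59631*(-1)/211 = -139*(-429/211) = 59631/211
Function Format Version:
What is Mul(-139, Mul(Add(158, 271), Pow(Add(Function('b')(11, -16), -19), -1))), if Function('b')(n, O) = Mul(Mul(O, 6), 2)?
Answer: Rational(59631, 211) ≈ 282.61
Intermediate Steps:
Function('b')(n, O) = Mul(12, O) (Function('b')(n, O) = Mul(Mul(6, O), 2) = Mul(12, O))
Mul(-139, Mul(Add(158, 271), Pow(Add(Function('b')(11, -16), -19), -1))) = Mul(-139, Mul(Add(158, 271), Pow(Add(Mul(12, -16), -19), -1))) = Mul(-139, Mul(429, Pow(Add(-192, -19), -1))) = Mul(-139, Mul(429, Pow(-211, -1))) = Mul(-139, Mul(429, Rational(-1, 211))) = Mul(-139, Rational(-429, 211)) = Rational(59631, 211)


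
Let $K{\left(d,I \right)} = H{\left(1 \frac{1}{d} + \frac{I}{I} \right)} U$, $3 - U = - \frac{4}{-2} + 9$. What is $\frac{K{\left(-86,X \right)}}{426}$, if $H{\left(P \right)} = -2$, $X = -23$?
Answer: $\frac{8}{213} \approx 0.037559$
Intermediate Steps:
$U = -8$ ($U = 3 - \left(- \frac{4}{-2} + 9\right) = 3 - \left(\left(-4\right) \left(- \frac{1}{2}\right) + 9\right) = 3 - \left(2 + 9\right) = 3 - 11 = -8$)
$K{\left(d,I \right)} = 16$ ($K{\left(d,I \right)} = \left(-2\right) \left(-8\right) = 16$)
$\frac{K{\left(-86,X \right)}}{426} = \frac{16}{426} = 16 \cdot \frac{1}{426} = \frac{8}{213}$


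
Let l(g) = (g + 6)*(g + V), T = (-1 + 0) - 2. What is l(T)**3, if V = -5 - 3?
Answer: -35937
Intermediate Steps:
V = -8
T = -3 (T = -1 - 2 = -3)
l(g) = (-8 + g)*(6 + g) (l(g) = (g + 6)*(g - 8) = (6 + g)*(-8 + g) = (-8 + g)*(6 + g))
l(T)**3 = (-48 + (-3)**2 - 2*(-3))**3 = (-48 + 9 + 6)**3 = (-33)**3 = -35937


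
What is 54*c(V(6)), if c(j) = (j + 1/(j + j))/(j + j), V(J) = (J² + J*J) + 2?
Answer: 295731/10952 ≈ 27.002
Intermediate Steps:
V(J) = 2 + 2*J² (V(J) = (J² + J²) + 2 = 2*J² + 2 = 2 + 2*J²)
c(j) = (j + 1/(2*j))/(2*j) (c(j) = (j + 1/(2*j))/((2*j)) = (j + 1/(2*j))*(1/(2*j)) = (j + 1/(2*j))/(2*j))
54*c(V(6)) = 54*(½ + 1/(4*(2 + 2*6²)²)) = 54*(½ + 1/(4*(2 + 2*36)²)) = 54*(½ + 1/(4*(2 + 72)²)) = 54*(½ + (¼)/74²) = 54*(½ + (¼)*(1/5476)) = 54*(½ + 1/21904) = 54*(10953/21904) = 295731/10952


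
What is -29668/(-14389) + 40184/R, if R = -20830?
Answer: 19888432/149861435 ≈ 0.13271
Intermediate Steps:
-29668/(-14389) + 40184/R = -29668/(-14389) + 40184/(-20830) = -29668*(-1/14389) + 40184*(-1/20830) = 29668/14389 - 20092/10415 = 19888432/149861435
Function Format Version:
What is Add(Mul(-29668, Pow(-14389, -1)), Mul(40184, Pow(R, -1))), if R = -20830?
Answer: Rational(19888432, 149861435) ≈ 0.13271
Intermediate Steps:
Add(Mul(-29668, Pow(-14389, -1)), Mul(40184, Pow(R, -1))) = Add(Mul(-29668, Pow(-14389, -1)), Mul(40184, Pow(-20830, -1))) = Add(Mul(-29668, Rational(-1, 14389)), Mul(40184, Rational(-1, 20830))) = Add(Rational(29668, 14389), Rational(-20092, 10415)) = Rational(19888432, 149861435)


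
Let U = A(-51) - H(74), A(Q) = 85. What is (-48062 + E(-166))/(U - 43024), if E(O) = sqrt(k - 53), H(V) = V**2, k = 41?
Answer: 48062/48415 - 2*I*sqrt(3)/48415 ≈ 0.99271 - 7.155e-5*I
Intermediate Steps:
E(O) = 2*I*sqrt(3) (E(O) = sqrt(41 - 53) = sqrt(-12) = 2*I*sqrt(3))
U = -5391 (U = 85 - 1*74**2 = 85 - 1*5476 = 85 - 5476 = -5391)
(-48062 + E(-166))/(U - 43024) = (-48062 + 2*I*sqrt(3))/(-5391 - 43024) = (-48062 + 2*I*sqrt(3))/(-48415) = (-48062 + 2*I*sqrt(3))*(-1/48415) = 48062/48415 - 2*I*sqrt(3)/48415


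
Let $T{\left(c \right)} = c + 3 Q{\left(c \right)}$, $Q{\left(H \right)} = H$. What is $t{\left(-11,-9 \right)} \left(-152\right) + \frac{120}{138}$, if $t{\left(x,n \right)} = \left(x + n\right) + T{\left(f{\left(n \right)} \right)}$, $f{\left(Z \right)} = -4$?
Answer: $\frac{125876}{23} \approx 5472.9$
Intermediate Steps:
$T{\left(c \right)} = 4 c$ ($T{\left(c \right)} = c + 3 c = 4 c$)
$t{\left(x,n \right)} = -16 + n + x$ ($t{\left(x,n \right)} = \left(x + n\right) + 4 \left(-4\right) = \left(n + x\right) - 16 = -16 + n + x$)
$t{\left(-11,-9 \right)} \left(-152\right) + \frac{120}{138} = \left(-16 - 9 - 11\right) \left(-152\right) + \frac{120}{138} = \left(-36\right) \left(-152\right) + 120 \cdot \frac{1}{138} = 5472 + \frac{20}{23} = \frac{125876}{23}$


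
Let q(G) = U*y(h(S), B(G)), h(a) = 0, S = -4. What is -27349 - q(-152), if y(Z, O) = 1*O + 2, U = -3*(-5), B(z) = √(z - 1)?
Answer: -27379 - 45*I*√17 ≈ -27379.0 - 185.54*I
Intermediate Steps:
B(z) = √(-1 + z)
U = 15
y(Z, O) = 2 + O (y(Z, O) = O + 2 = 2 + O)
q(G) = 30 + 15*√(-1 + G) (q(G) = 15*(2 + √(-1 + G)) = 30 + 15*√(-1 + G))
-27349 - q(-152) = -27349 - (30 + 15*√(-1 - 152)) = -27349 - (30 + 15*√(-153)) = -27349 - (30 + 15*(3*I*√17)) = -27349 - (30 + 45*I*√17) = -27349 + (-30 - 45*I*√17) = -27379 - 45*I*√17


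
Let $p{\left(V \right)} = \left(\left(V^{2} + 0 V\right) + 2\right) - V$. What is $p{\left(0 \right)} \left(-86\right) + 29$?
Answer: $-143$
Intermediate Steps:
$p{\left(V \right)} = 2 + V^{2} - V$ ($p{\left(V \right)} = \left(\left(V^{2} + 0\right) + 2\right) - V = \left(V^{2} + 2\right) - V = \left(2 + V^{2}\right) - V = 2 + V^{2} - V$)
$p{\left(0 \right)} \left(-86\right) + 29 = \left(2 + 0^{2} - 0\right) \left(-86\right) + 29 = \left(2 + 0 + 0\right) \left(-86\right) + 29 = 2 \left(-86\right) + 29 = -172 + 29 = -143$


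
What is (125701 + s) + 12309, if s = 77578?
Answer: 215588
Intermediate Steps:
(125701 + s) + 12309 = (125701 + 77578) + 12309 = 203279 + 12309 = 215588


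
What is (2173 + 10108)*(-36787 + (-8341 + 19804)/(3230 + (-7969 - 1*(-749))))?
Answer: -600915851211/1330 ≈ -4.5182e+8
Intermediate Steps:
(2173 + 10108)*(-36787 + (-8341 + 19804)/(3230 + (-7969 - 1*(-749)))) = 12281*(-36787 + 11463/(3230 + (-7969 + 749))) = 12281*(-36787 + 11463/(3230 - 7220)) = 12281*(-36787 + 11463/(-3990)) = 12281*(-36787 + 11463*(-1/3990)) = 12281*(-36787 - 3821/1330) = 12281*(-48930531/1330) = -600915851211/1330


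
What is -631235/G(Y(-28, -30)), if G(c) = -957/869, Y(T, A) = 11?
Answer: 49867565/87 ≈ 5.7319e+5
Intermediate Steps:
G(c) = -87/79 (G(c) = -957*1/869 = -87/79)
-631235/G(Y(-28, -30)) = -631235/(-87/79) = -631235*(-79/87) = 49867565/87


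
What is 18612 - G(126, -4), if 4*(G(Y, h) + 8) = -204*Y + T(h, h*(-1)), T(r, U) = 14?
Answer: 50085/2 ≈ 25043.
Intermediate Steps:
G(Y, h) = -9/2 - 51*Y (G(Y, h) = -8 + (-204*Y + 14)/4 = -8 + (14 - 204*Y)/4 = -8 + (7/2 - 51*Y) = -9/2 - 51*Y)
18612 - G(126, -4) = 18612 - (-9/2 - 51*126) = 18612 - (-9/2 - 6426) = 18612 - 1*(-12861/2) = 18612 + 12861/2 = 50085/2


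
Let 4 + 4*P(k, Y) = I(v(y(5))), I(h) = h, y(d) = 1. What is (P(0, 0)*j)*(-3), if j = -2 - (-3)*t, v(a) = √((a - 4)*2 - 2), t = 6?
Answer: 48 - 24*I*√2 ≈ 48.0 - 33.941*I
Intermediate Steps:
v(a) = √(-10 + 2*a) (v(a) = √((-4 + a)*2 - 2) = √((-8 + 2*a) - 2) = √(-10 + 2*a))
j = 16 (j = -2 - (-3)*6 = -2 - 1*(-18) = -2 + 18 = 16)
P(k, Y) = -1 + I*√2/2 (P(k, Y) = -1 + √(-10 + 2*1)/4 = -1 + √(-10 + 2)/4 = -1 + √(-8)/4 = -1 + (2*I*√2)/4 = -1 + I*√2/2)
(P(0, 0)*j)*(-3) = ((-1 + I*√2/2)*16)*(-3) = (-16 + 8*I*√2)*(-3) = 48 - 24*I*√2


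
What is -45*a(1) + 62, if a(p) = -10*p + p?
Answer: 467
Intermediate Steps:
a(p) = -9*p
-45*a(1) + 62 = -(-405) + 62 = -45*(-9) + 62 = 405 + 62 = 467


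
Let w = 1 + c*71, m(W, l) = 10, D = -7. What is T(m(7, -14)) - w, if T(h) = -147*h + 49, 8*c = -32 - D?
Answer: -9601/8 ≈ -1200.1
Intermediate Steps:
c = -25/8 (c = (-32 - 1*(-7))/8 = (-32 + 7)/8 = (⅛)*(-25) = -25/8 ≈ -3.1250)
T(h) = 49 - 147*h
w = -1767/8 (w = 1 - 25/8*71 = 1 - 1775/8 = -1767/8 ≈ -220.88)
T(m(7, -14)) - w = (49 - 147*10) - 1*(-1767/8) = (49 - 1470) + 1767/8 = -1421 + 1767/8 = -9601/8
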